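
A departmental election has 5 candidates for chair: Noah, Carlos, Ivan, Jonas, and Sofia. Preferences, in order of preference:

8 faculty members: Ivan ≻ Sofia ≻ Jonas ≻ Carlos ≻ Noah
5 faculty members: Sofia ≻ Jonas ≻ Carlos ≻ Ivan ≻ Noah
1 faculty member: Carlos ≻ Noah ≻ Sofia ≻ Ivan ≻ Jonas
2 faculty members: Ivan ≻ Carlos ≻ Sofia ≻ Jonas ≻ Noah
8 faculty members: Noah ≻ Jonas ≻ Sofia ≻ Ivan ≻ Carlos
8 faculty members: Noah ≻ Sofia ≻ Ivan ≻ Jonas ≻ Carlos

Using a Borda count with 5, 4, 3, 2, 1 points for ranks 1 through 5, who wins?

Noah: 8·1 + 5·1 + 1·4 + 2·1 + 8·5 + 8·5 = 99
Carlos: 8·2 + 5·3 + 1·5 + 2·4 + 8·1 + 8·1 = 60
Ivan: 8·5 + 5·2 + 1·2 + 2·5 + 8·2 + 8·3 = 102
Jonas: 8·3 + 5·4 + 1·1 + 2·2 + 8·4 + 8·2 = 97
Sofia: 8·4 + 5·5 + 1·3 + 2·3 + 8·3 + 8·4 = 122
Sofia has the highest Borda score (122).

Sofia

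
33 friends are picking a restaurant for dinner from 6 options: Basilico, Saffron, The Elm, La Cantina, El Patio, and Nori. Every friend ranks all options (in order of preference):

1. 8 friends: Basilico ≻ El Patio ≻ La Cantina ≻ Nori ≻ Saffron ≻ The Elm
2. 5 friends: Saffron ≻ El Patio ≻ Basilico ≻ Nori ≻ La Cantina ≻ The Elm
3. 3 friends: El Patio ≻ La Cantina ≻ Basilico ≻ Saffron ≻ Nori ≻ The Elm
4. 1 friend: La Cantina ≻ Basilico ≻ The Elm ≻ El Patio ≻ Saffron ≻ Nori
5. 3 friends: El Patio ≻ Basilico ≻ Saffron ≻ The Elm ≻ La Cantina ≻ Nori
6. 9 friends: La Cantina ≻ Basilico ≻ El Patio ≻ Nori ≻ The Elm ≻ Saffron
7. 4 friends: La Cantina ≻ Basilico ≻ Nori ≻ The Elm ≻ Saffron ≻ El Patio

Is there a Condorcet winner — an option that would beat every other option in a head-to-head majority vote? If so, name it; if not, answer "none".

none

Checking pairwise contests:
La Cantina beats Basilico 17–16.
Basilico beats Saffron 28–5.
Basilico beats The Elm 33–0.
El Patio beats La Cantina 19–14.
Basilico beats El Patio 22–11.
Basilico beats Nori 33–0.
Every option loses at least one head-to-head, so there is no Condorcet winner.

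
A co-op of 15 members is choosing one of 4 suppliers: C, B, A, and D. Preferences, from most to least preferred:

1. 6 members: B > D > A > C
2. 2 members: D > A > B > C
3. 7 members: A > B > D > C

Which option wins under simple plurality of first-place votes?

First-place votes: C 0, B 6, A 7, D 2.
A has the most first-place votes.

A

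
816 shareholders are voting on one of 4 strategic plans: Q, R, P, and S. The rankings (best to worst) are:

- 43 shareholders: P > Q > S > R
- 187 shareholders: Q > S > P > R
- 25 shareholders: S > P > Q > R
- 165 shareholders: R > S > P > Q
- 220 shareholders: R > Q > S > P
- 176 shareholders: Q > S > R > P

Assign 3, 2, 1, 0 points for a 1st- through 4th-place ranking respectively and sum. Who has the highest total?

Q: 43·2 + 187·3 + 25·1 + 165·0 + 220·2 + 176·3 = 1640
R: 43·0 + 187·0 + 25·0 + 165·3 + 220·3 + 176·1 = 1331
P: 43·3 + 187·1 + 25·2 + 165·1 + 220·0 + 176·0 = 531
S: 43·1 + 187·2 + 25·3 + 165·2 + 220·1 + 176·2 = 1394
Q has the highest Borda score (1640).

Q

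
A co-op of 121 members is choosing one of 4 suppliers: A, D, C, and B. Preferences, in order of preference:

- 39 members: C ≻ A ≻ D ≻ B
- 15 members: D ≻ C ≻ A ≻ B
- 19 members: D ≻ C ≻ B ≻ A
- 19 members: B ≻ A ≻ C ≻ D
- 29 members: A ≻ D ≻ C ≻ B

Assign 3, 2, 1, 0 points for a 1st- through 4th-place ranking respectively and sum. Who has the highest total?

A: 39·2 + 15·1 + 19·0 + 19·2 + 29·3 = 218
D: 39·1 + 15·3 + 19·3 + 19·0 + 29·2 = 199
C: 39·3 + 15·2 + 19·2 + 19·1 + 29·1 = 233
B: 39·0 + 15·0 + 19·1 + 19·3 + 29·0 = 76
C has the highest Borda score (233).

C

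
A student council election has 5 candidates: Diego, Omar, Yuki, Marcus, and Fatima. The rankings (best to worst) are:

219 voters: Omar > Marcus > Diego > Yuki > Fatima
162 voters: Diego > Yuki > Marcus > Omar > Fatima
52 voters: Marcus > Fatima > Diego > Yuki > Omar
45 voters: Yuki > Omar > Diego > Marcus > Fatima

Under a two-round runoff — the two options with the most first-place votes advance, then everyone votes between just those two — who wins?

Omar

Round 1 first-place votes: Diego 162, Omar 219, Yuki 45, Marcus 52, Fatima 0.
Omar and Diego advance.
Runoff: Omar is preferred to Diego by 264 voters; Diego by 214.
Omar wins the runoff.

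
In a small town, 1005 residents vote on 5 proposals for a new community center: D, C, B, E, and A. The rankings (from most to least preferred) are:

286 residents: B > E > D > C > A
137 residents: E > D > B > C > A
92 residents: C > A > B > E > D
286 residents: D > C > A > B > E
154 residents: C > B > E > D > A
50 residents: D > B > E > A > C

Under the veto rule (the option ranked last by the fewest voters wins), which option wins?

B

Last-place votes: D 92, C 50, B 0, E 286, A 577.
B is ranked last by the fewest voters, so B wins.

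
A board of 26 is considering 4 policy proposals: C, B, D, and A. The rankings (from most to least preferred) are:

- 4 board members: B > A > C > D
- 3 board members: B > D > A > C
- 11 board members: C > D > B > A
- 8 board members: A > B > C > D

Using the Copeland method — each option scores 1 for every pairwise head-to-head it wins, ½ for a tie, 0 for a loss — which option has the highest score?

B

C: beats D; loses to B and A → score 1.
B: beats C, D, and A → score 3.
D: beats A; loses to C and B → score 1.
A: beats C; loses to B and D → score 1.
B has the best pairwise record.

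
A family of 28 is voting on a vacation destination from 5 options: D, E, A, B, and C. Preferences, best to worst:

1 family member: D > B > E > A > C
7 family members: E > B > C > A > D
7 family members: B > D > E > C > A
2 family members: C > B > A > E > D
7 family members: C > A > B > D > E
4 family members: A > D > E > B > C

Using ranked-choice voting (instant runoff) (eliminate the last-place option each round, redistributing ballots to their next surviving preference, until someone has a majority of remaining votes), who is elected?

E

Round 1: D 1, E 7, A 4, B 7, C 9. Eliminate D.
Round 2: E 7, A 4, B 8, C 9. Eliminate A.
Round 3: E 11, B 8, C 9. Eliminate B.
Round 4: E 19, C 9. E has a majority.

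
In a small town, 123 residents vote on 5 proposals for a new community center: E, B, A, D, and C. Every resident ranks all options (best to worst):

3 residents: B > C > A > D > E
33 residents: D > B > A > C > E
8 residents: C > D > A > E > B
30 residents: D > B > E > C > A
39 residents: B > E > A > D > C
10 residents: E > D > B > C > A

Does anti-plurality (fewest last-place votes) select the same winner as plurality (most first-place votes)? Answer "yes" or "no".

Anti-plurality — last-place votes: E 36, B 8, A 40, D 0, C 39. Winner: D.
Plurality — first-place votes: E 10, B 42, A 0, D 63, C 8. Winner: D.
The two methods agree.

yes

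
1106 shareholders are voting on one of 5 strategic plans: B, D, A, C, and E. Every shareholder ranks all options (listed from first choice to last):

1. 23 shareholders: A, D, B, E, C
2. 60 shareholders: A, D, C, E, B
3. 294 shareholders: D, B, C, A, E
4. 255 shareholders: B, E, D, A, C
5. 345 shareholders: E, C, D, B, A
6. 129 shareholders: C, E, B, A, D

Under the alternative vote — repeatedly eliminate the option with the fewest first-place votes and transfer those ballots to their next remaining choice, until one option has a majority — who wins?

E

Round 1: B 255, D 294, A 83, C 129, E 345. Eliminate A.
Round 2: B 255, D 377, C 129, E 345. Eliminate C.
Round 3: B 255, D 377, E 474. Eliminate B.
Round 4: D 377, E 729. E has a majority.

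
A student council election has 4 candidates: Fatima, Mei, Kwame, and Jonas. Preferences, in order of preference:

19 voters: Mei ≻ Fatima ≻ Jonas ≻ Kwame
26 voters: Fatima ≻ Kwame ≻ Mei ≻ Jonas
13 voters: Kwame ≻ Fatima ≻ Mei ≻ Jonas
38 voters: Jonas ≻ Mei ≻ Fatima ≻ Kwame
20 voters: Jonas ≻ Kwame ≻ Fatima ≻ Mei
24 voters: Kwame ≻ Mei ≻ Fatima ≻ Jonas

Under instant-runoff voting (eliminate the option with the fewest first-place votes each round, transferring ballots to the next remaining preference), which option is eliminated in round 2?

Kwame

Round 1: Fatima 26, Mei 19, Kwame 37, Jonas 58. Eliminate Mei.
Round 2: Fatima 45, Kwame 37, Jonas 58. Eliminate Kwame.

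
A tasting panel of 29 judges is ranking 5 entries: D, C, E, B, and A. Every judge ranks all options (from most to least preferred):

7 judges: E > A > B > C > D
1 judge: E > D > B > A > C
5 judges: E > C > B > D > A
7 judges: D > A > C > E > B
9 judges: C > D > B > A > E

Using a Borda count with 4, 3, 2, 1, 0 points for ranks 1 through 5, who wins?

C

D: 7·0 + 1·3 + 5·1 + 7·4 + 9·3 = 63
C: 7·1 + 1·0 + 5·3 + 7·2 + 9·4 = 72
E: 7·4 + 1·4 + 5·4 + 7·1 + 9·0 = 59
B: 7·2 + 1·2 + 5·2 + 7·0 + 9·2 = 44
A: 7·3 + 1·1 + 5·0 + 7·3 + 9·1 = 52
C has the highest Borda score (72).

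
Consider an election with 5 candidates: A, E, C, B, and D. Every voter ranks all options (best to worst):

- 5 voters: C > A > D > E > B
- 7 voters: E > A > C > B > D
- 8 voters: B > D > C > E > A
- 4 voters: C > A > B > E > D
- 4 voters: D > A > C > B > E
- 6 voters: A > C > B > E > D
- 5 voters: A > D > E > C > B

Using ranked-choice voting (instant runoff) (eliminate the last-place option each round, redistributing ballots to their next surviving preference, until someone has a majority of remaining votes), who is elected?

A

Round 1: A 11, E 7, C 9, B 8, D 4. Eliminate D.
Round 2: A 15, E 7, C 9, B 8. Eliminate E.
Round 3: A 22, C 9, B 8. A has a majority.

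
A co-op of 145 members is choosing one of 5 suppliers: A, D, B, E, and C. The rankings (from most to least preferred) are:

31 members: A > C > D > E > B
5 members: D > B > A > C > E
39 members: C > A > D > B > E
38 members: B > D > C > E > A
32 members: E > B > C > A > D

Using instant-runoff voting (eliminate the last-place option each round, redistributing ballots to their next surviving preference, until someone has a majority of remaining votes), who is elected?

B

Round 1: A 31, D 5, B 38, E 32, C 39. Eliminate D.
Round 2: A 31, B 43, E 32, C 39. Eliminate A.
Round 3: B 43, E 32, C 70. Eliminate E.
Round 4: B 75, C 70. B has a majority.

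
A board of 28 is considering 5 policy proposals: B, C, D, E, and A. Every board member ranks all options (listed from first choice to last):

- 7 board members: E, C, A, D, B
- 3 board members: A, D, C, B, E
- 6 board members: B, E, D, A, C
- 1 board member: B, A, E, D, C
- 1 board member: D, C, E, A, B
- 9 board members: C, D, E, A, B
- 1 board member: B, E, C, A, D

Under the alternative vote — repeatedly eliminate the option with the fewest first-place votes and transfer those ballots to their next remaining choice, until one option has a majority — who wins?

C

Round 1: B 8, C 9, D 1, E 7, A 3. Eliminate D.
Round 2: B 8, C 10, E 7, A 3. Eliminate A.
Round 3: B 8, C 13, E 7. Eliminate E.
Round 4: B 8, C 20. C has a majority.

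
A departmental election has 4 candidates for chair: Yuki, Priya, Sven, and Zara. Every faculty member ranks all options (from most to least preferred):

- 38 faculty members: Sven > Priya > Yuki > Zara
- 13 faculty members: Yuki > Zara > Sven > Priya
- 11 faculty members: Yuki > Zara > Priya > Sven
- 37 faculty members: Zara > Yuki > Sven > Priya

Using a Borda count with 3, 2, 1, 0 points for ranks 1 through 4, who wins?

Yuki

Yuki: 38·1 + 13·3 + 11·3 + 37·2 = 184
Priya: 38·2 + 13·0 + 11·1 + 37·0 = 87
Sven: 38·3 + 13·1 + 11·0 + 37·1 = 164
Zara: 38·0 + 13·2 + 11·2 + 37·3 = 159
Yuki has the highest Borda score (184).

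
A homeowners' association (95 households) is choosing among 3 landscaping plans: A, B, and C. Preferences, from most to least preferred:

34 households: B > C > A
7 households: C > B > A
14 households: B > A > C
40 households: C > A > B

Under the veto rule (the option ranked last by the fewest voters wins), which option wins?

Last-place votes: A 41, B 40, C 14.
C is ranked last by the fewest voters, so C wins.

C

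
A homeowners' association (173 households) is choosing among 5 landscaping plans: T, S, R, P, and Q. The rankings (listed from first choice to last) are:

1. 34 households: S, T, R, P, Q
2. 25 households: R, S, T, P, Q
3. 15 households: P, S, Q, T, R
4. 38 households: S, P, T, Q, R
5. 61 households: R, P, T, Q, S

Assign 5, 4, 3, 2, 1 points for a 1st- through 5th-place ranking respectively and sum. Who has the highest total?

P

T: 34·4 + 25·3 + 15·2 + 38·3 + 61·3 = 538
S: 34·5 + 25·4 + 15·4 + 38·5 + 61·1 = 581
R: 34·3 + 25·5 + 15·1 + 38·1 + 61·5 = 585
P: 34·2 + 25·2 + 15·5 + 38·4 + 61·4 = 589
Q: 34·1 + 25·1 + 15·3 + 38·2 + 61·2 = 302
P has the highest Borda score (589).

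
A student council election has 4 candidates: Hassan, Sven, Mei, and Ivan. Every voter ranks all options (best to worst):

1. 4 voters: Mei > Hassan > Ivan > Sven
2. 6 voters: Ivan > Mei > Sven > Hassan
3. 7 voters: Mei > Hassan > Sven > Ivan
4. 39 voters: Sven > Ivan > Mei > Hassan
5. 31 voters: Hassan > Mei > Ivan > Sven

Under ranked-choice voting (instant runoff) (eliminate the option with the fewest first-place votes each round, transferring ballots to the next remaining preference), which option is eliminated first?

Round 1: Hassan 31, Sven 39, Mei 11, Ivan 6. Eliminate Ivan.

Ivan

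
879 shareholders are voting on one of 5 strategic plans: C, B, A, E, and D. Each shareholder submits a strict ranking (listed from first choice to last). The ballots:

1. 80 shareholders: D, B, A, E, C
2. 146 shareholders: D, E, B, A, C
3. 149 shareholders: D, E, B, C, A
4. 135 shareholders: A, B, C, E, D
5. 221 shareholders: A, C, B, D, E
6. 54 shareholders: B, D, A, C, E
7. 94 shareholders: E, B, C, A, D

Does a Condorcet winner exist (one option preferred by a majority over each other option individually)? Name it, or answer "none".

B

B vs C: 658–221 for B.
B vs A: 523–356 for B.
B vs E: 490–389 for B.
B vs D: 504–375 for B.
B beats every other option head-to-head.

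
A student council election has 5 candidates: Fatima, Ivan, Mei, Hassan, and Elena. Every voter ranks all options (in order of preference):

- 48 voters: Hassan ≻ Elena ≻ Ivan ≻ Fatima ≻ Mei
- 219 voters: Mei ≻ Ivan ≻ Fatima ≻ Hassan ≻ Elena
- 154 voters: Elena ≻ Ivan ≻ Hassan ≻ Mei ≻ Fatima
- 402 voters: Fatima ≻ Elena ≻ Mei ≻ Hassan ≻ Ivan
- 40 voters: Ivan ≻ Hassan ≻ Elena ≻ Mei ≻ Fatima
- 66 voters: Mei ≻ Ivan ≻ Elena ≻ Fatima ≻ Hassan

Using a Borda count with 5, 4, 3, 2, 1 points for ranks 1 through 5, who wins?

Fatima: 48·2 + 219·3 + 154·1 + 402·5 + 40·1 + 66·2 = 3089
Ivan: 48·3 + 219·4 + 154·4 + 402·1 + 40·5 + 66·4 = 2502
Mei: 48·1 + 219·5 + 154·2 + 402·3 + 40·2 + 66·5 = 3067
Hassan: 48·5 + 219·2 + 154·3 + 402·2 + 40·4 + 66·1 = 2170
Elena: 48·4 + 219·1 + 154·5 + 402·4 + 40·3 + 66·3 = 3107
Elena has the highest Borda score (3107).

Elena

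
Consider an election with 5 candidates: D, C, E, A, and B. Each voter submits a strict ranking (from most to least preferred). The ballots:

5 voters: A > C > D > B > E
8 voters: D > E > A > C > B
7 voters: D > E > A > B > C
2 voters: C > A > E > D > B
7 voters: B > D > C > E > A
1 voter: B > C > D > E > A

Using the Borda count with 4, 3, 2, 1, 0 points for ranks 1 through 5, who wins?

D: 5·2 + 8·4 + 7·4 + 2·1 + 7·3 + 1·2 = 95
C: 5·3 + 8·1 + 7·0 + 2·4 + 7·2 + 1·3 = 48
E: 5·0 + 8·3 + 7·3 + 2·2 + 7·1 + 1·1 = 57
A: 5·4 + 8·2 + 7·2 + 2·3 + 7·0 + 1·0 = 56
B: 5·1 + 8·0 + 7·1 + 2·0 + 7·4 + 1·4 = 44
D has the highest Borda score (95).

D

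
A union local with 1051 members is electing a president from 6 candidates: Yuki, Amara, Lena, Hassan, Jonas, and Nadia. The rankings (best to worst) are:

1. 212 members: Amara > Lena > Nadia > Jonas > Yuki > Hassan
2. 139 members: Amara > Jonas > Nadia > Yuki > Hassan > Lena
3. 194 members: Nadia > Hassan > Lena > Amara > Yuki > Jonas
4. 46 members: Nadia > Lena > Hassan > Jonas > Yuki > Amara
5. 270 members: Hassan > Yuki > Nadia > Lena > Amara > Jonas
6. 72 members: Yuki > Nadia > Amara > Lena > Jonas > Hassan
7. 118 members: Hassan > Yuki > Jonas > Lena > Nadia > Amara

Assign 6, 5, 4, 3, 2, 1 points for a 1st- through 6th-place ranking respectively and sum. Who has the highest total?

Nadia

Yuki: 212·2 + 139·3 + 194·2 + 46·2 + 270·5 + 72·6 + 118·5 = 3693
Amara: 212·6 + 139·6 + 194·3 + 46·1 + 270·2 + 72·4 + 118·1 = 3680
Lena: 212·5 + 139·1 + 194·4 + 46·5 + 270·3 + 72·3 + 118·3 = 3585
Hassan: 212·1 + 139·2 + 194·5 + 46·4 + 270·6 + 72·1 + 118·6 = 4044
Jonas: 212·3 + 139·5 + 194·1 + 46·3 + 270·1 + 72·2 + 118·4 = 2549
Nadia: 212·4 + 139·4 + 194·6 + 46·6 + 270·4 + 72·5 + 118·2 = 4520
Nadia has the highest Borda score (4520).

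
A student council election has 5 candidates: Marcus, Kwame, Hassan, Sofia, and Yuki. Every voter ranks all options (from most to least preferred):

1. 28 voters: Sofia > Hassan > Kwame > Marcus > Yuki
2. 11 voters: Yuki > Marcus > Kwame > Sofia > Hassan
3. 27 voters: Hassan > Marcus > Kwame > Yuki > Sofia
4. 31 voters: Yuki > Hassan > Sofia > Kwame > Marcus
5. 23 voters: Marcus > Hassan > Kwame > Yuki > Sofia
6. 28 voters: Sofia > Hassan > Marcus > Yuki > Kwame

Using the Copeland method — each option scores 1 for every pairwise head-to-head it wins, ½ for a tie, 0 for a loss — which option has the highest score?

Hassan

Marcus: beats Kwame and Yuki; loses to Hassan and Sofia → score 2.
Kwame: beats Yuki; loses to Marcus, Hassan, and Sofia → score 1.
Hassan: beats Marcus, Kwame, Sofia, and Yuki → score 4.
Sofia: beats Marcus and Kwame; loses to Hassan and Yuki → score 2.
Yuki: beats Sofia; loses to Marcus, Kwame, and Hassan → score 1.
Hassan has the best pairwise record.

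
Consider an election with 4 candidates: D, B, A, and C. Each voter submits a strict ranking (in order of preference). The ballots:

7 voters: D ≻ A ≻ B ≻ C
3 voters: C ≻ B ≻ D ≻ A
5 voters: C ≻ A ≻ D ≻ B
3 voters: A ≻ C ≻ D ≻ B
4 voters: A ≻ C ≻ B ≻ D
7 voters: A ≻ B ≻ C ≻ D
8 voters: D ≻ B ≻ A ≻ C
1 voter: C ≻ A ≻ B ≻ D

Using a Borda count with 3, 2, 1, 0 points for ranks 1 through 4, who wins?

A

D: 7·3 + 3·1 + 5·1 + 3·1 + 4·0 + 7·0 + 8·3 + 1·0 = 56
B: 7·1 + 3·2 + 5·0 + 3·0 + 4·1 + 7·2 + 8·2 + 1·1 = 48
A: 7·2 + 3·0 + 5·2 + 3·3 + 4·3 + 7·3 + 8·1 + 1·2 = 76
C: 7·0 + 3·3 + 5·3 + 3·2 + 4·2 + 7·1 + 8·0 + 1·3 = 48
A has the highest Borda score (76).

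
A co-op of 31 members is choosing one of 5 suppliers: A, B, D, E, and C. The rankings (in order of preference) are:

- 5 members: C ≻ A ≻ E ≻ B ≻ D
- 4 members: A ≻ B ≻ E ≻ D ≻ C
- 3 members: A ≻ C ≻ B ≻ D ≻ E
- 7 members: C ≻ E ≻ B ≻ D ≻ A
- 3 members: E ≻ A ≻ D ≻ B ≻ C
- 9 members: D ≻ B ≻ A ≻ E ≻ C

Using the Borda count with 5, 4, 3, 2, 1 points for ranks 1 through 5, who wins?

A

A: 5·4 + 4·5 + 3·5 + 7·1 + 3·4 + 9·3 = 101
B: 5·2 + 4·4 + 3·3 + 7·3 + 3·2 + 9·4 = 98
D: 5·1 + 4·2 + 3·2 + 7·2 + 3·3 + 9·5 = 87
E: 5·3 + 4·3 + 3·1 + 7·4 + 3·5 + 9·2 = 91
C: 5·5 + 4·1 + 3·4 + 7·5 + 3·1 + 9·1 = 88
A has the highest Borda score (101).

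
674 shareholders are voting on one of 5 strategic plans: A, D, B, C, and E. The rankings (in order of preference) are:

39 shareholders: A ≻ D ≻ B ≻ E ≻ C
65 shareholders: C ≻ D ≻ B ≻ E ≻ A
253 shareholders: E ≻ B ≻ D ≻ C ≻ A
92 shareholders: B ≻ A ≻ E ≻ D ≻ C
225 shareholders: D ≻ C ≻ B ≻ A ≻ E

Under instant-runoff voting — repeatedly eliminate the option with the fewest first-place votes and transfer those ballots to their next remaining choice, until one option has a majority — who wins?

E

Round 1: A 39, D 225, B 92, C 65, E 253. Eliminate A.
Round 2: D 264, B 92, C 65, E 253. Eliminate C.
Round 3: D 329, B 92, E 253. Eliminate B.
Round 4: D 329, E 345. E has a majority.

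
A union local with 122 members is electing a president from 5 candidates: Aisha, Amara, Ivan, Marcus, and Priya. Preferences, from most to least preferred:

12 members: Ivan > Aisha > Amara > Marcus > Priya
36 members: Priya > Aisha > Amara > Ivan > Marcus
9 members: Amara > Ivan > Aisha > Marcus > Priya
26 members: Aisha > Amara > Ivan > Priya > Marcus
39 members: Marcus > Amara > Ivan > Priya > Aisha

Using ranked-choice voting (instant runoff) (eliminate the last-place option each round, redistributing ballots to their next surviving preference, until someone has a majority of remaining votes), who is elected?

Round 1: Aisha 26, Amara 9, Ivan 12, Marcus 39, Priya 36. Eliminate Amara.
Round 2: Aisha 26, Ivan 21, Marcus 39, Priya 36. Eliminate Ivan.
Round 3: Aisha 47, Marcus 39, Priya 36. Eliminate Priya.
Round 4: Aisha 83, Marcus 39. Aisha has a majority.

Aisha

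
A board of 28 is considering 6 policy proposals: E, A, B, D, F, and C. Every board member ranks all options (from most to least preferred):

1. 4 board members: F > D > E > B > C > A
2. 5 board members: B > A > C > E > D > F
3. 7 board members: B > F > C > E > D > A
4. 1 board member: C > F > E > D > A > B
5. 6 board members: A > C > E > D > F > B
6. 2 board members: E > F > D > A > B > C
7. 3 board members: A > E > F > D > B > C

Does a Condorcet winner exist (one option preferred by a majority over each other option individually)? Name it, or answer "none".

none

Checking pairwise contests:
C beats E 19–9.
B beats A 16–12.
E beats B 16–12.
E beats D 24–4.
E beats F 16–12.
A beats C 16–12.
Every option loses at least one head-to-head, so there is no Condorcet winner.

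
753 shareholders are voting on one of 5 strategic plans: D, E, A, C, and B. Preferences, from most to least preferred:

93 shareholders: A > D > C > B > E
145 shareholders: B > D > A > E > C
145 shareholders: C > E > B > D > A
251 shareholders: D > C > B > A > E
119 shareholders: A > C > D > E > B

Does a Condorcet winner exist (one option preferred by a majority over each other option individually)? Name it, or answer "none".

D

D vs E: 608–145 for D.
D vs A: 541–212 for D.
D vs C: 489–264 for D.
D vs B: 463–290 for D.
D beats every other option head-to-head.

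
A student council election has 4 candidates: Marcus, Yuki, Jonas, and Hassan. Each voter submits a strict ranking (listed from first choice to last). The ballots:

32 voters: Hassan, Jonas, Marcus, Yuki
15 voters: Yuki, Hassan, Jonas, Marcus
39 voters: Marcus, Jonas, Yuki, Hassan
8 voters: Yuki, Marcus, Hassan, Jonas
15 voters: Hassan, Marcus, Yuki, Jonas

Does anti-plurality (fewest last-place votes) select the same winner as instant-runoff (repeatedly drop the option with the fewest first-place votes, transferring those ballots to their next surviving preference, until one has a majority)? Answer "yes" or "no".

no

Anti-plurality — last-place votes: Marcus 15, Yuki 32, Jonas 23, Hassan 39. Winner: Marcus.
Instant-runoff — R1 Marcus 39, Yuki 23, Jonas 0, Hassan 47 (Jonas out); R2 Marcus 39, Yuki 23, Hassan 47 (Yuki out); R3 Marcus 47, Hassan 62 (Hassan winner). Winner: Hassan.
The two methods disagree.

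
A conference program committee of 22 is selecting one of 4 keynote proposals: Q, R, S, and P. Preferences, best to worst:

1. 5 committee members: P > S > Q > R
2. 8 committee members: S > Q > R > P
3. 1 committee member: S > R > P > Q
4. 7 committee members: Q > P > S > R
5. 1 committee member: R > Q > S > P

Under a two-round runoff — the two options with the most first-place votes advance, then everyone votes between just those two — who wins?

Round 1 first-place votes: Q 7, R 1, S 9, P 5.
S and Q advance.
Runoff: S is preferred to Q by 14 voters; Q by 8.
S wins the runoff.

S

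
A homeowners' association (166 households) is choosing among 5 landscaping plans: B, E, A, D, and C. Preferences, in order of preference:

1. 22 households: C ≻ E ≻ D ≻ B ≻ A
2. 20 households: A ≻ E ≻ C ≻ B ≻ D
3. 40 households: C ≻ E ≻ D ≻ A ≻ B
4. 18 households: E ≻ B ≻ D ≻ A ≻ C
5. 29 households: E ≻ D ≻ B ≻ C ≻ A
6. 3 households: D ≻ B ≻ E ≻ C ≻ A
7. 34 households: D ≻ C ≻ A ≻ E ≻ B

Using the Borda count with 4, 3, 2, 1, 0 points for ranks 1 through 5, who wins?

E

B: 22·1 + 20·1 + 40·0 + 18·3 + 29·2 + 3·3 + 34·0 = 163
E: 22·3 + 20·3 + 40·3 + 18·4 + 29·4 + 3·2 + 34·1 = 474
A: 22·0 + 20·4 + 40·1 + 18·1 + 29·0 + 3·0 + 34·2 = 206
D: 22·2 + 20·0 + 40·2 + 18·2 + 29·3 + 3·4 + 34·4 = 395
C: 22·4 + 20·2 + 40·4 + 18·0 + 29·1 + 3·1 + 34·3 = 422
E has the highest Borda score (474).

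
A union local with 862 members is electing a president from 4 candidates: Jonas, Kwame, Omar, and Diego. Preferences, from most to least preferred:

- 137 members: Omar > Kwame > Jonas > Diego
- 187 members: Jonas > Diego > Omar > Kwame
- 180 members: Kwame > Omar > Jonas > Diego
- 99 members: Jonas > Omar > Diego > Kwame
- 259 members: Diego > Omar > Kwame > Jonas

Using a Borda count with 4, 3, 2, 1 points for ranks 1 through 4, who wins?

Jonas: 137·2 + 187·4 + 180·2 + 99·4 + 259·1 = 2037
Kwame: 137·3 + 187·1 + 180·4 + 99·1 + 259·2 = 1935
Omar: 137·4 + 187·2 + 180·3 + 99·3 + 259·3 = 2536
Diego: 137·1 + 187·3 + 180·1 + 99·2 + 259·4 = 2112
Omar has the highest Borda score (2536).

Omar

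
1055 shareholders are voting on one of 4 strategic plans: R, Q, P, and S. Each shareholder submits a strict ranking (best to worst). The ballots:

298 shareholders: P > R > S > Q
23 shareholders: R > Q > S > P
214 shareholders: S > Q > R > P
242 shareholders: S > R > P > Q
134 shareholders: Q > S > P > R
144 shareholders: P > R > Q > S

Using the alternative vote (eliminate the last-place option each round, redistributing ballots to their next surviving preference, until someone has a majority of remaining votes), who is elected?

S

Round 1: R 23, Q 134, P 442, S 456. Eliminate R.
Round 2: Q 157, P 442, S 456. Eliminate Q.
Round 3: P 442, S 613. S has a majority.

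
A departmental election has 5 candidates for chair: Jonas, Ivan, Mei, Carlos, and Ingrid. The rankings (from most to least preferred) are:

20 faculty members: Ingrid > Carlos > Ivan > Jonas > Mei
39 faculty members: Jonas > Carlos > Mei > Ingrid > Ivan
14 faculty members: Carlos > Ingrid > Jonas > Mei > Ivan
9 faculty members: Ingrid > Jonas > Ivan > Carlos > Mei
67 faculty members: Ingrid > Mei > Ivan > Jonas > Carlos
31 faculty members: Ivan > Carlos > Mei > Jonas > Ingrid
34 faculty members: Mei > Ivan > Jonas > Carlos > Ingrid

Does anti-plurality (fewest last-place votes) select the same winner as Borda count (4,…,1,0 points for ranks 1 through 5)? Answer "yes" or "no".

no

Anti-plurality — last-place votes: Jonas 0, Ivan 53, Mei 29, Carlos 67, Ingrid 65. Winner: Jonas.
Borda — scores: Jonas 397, Ivan 418, Mei 491, Carlos 369, Ingrid 465. Winner: Mei.
The two methods disagree.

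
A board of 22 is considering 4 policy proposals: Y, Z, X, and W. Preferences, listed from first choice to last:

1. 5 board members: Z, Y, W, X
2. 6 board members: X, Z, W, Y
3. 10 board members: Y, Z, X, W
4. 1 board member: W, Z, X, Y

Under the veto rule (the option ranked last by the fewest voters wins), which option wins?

Last-place votes: Y 7, Z 0, X 5, W 10.
Z is ranked last by the fewest voters, so Z wins.

Z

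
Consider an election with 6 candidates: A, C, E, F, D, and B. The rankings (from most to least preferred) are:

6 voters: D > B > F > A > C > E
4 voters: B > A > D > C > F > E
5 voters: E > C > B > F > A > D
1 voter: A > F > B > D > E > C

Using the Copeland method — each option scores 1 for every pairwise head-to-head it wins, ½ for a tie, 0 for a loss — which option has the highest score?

A: beats C, E, and D; loses to F and B → score 3.
C: beats E and F; loses to A, D, and B → score 2.
E: loses to A, C, F, D, and B → score 0.
F: beats A and E; loses to C, D, and B → score 2.
D: beats C, E, and F; loses to A and B → score 3.
B: beats A, C, E, F, and D → score 5.
B has the best pairwise record.

B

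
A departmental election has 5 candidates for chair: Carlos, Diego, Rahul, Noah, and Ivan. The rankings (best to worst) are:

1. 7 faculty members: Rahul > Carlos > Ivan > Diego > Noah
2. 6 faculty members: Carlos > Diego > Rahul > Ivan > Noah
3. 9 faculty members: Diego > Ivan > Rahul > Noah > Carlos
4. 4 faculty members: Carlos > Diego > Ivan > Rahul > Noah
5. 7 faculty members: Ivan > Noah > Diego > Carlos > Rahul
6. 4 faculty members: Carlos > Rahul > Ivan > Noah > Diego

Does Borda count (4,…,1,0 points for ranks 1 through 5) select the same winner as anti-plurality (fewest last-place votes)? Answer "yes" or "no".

yes

Borda — scores: Carlos 84, Diego 87, Rahul 74, Noah 34, Ivan 91. Winner: Ivan.
Anti-plurality — last-place votes: Carlos 9, Diego 4, Rahul 7, Noah 17, Ivan 0. Winner: Ivan.
The two methods agree.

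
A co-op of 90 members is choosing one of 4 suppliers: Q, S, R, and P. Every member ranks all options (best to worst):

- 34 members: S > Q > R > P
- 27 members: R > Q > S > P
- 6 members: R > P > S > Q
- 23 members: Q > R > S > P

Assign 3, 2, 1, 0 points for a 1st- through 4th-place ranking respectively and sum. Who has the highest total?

Q

Q: 34·2 + 27·2 + 6·0 + 23·3 = 191
S: 34·3 + 27·1 + 6·1 + 23·1 = 158
R: 34·1 + 27·3 + 6·3 + 23·2 = 179
P: 34·0 + 27·0 + 6·2 + 23·0 = 12
Q has the highest Borda score (191).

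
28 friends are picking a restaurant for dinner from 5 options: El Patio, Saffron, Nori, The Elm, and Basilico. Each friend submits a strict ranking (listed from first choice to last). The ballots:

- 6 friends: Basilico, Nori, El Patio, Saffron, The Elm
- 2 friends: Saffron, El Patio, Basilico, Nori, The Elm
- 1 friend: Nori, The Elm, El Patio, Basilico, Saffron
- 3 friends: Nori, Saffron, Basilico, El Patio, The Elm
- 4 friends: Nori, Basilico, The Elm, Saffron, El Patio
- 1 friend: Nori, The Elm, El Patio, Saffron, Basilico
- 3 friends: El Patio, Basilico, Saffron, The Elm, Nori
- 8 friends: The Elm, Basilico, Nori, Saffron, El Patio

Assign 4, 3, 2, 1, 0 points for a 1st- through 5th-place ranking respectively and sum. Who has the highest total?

El Patio: 6·2 + 2·3 + 1·2 + 3·1 + 4·0 + 1·2 + 3·4 + 8·0 = 37
Saffron: 6·1 + 2·4 + 1·0 + 3·3 + 4·1 + 1·1 + 3·2 + 8·1 = 42
Nori: 6·3 + 2·1 + 1·4 + 3·4 + 4·4 + 1·4 + 3·0 + 8·2 = 72
The Elm: 6·0 + 2·0 + 1·3 + 3·0 + 4·2 + 1·3 + 3·1 + 8·4 = 49
Basilico: 6·4 + 2·2 + 1·1 + 3·2 + 4·3 + 1·0 + 3·3 + 8·3 = 80
Basilico has the highest Borda score (80).

Basilico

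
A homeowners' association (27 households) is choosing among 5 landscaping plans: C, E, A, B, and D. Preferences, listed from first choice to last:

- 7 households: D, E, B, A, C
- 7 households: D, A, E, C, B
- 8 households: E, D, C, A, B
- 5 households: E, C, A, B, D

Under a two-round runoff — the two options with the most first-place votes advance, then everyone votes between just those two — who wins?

Round 1 first-place votes: C 0, E 13, A 0, B 0, D 14.
D and E advance.
Runoff: D is preferred to E by 14 voters; E by 13.
D wins the runoff.

D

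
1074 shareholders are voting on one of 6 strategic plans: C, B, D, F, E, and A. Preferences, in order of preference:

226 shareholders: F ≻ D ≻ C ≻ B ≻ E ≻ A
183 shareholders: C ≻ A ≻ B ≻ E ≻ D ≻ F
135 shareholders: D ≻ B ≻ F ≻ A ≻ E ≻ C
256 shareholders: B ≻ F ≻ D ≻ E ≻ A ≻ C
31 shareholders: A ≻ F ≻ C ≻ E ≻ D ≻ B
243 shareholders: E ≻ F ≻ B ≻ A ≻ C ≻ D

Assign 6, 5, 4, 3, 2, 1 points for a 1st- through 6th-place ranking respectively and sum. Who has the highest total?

C: 226·4 + 183·6 + 135·1 + 256·1 + 31·4 + 243·2 = 3003
B: 226·3 + 183·4 + 135·5 + 256·6 + 31·1 + 243·4 = 4624
D: 226·5 + 183·2 + 135·6 + 256·4 + 31·2 + 243·1 = 3635
F: 226·6 + 183·1 + 135·4 + 256·5 + 31·5 + 243·5 = 4729
E: 226·2 + 183·3 + 135·2 + 256·3 + 31·3 + 243·6 = 3590
A: 226·1 + 183·5 + 135·3 + 256·2 + 31·6 + 243·3 = 2973
F has the highest Borda score (4729).

F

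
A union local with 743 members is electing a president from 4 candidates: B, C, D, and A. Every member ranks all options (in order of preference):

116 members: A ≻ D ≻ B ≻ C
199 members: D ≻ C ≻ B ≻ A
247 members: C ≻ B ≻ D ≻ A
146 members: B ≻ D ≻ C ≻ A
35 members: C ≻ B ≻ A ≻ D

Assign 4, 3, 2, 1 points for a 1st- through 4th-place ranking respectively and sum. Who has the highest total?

C

B: 116·2 + 199·2 + 247·3 + 146·4 + 35·3 = 2060
C: 116·1 + 199·3 + 247·4 + 146·2 + 35·4 = 2133
D: 116·3 + 199·4 + 247·2 + 146·3 + 35·1 = 2111
A: 116·4 + 199·1 + 247·1 + 146·1 + 35·2 = 1126
C has the highest Borda score (2133).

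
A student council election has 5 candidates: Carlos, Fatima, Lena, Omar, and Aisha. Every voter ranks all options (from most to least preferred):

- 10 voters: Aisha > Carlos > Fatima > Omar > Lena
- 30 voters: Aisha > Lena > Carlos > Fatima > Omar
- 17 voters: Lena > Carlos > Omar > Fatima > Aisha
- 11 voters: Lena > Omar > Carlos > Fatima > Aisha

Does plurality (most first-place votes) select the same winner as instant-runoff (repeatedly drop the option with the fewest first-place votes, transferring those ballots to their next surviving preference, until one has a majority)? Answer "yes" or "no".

yes

Plurality — first-place votes: Carlos 0, Fatima 0, Lena 28, Omar 0, Aisha 40. Winner: Aisha.
Instant-runoff — R1 Carlos 0, Fatima 0, Lena 28, Omar 0, Aisha 40 (Aisha winner). Winner: Aisha.
The two methods agree.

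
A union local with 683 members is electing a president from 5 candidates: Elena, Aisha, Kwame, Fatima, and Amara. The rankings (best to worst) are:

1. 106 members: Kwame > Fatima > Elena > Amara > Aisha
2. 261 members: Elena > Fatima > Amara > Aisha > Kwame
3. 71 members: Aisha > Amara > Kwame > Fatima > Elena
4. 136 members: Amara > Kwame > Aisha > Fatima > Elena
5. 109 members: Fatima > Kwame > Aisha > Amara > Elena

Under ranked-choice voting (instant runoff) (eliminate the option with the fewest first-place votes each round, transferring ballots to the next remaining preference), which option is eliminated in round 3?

Round 1: Elena 261, Aisha 71, Kwame 106, Fatima 109, Amara 136. Eliminate Aisha.
Round 2: Elena 261, Kwame 106, Fatima 109, Amara 207. Eliminate Kwame.
Round 3: Elena 261, Fatima 215, Amara 207. Eliminate Amara.

Amara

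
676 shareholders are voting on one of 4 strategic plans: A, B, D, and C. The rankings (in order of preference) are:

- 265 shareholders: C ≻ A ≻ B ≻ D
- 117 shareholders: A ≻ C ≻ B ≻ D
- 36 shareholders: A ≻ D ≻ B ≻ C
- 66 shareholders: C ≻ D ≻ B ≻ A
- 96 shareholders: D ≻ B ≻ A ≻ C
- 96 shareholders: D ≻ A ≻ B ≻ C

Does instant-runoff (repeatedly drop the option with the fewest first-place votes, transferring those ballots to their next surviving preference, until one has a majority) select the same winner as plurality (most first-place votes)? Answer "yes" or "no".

Instant-runoff — R1 A 153, B 0, D 192, C 331 (B out); R2 A 153, D 192, C 331 (A out); R3 D 228, C 448 (C winner). Winner: C.
Plurality — first-place votes: A 153, B 0, D 192, C 331. Winner: C.
The two methods agree.

yes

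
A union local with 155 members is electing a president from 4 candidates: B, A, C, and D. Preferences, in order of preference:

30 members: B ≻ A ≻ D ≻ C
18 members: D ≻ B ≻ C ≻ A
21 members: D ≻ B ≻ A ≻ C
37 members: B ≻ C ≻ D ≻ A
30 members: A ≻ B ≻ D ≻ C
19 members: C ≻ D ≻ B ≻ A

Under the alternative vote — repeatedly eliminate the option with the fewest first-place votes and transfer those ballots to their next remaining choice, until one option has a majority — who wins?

Round 1: B 67, A 30, C 19, D 39. Eliminate C.
Round 2: B 67, A 30, D 58. Eliminate A.
Round 3: B 97, D 58. B has a majority.

B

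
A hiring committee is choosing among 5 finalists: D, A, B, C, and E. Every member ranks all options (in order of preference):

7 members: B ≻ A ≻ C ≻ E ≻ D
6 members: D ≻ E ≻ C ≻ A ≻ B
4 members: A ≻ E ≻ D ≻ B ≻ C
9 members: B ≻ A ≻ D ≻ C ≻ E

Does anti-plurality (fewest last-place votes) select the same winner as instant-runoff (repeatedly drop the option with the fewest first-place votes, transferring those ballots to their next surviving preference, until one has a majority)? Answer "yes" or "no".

no

Anti-plurality — last-place votes: D 7, A 0, B 6, C 4, E 9. Winner: A.
Instant-runoff — R1 D 6, A 4, B 16, C 0, E 0 (B winner). Winner: B.
The two methods disagree.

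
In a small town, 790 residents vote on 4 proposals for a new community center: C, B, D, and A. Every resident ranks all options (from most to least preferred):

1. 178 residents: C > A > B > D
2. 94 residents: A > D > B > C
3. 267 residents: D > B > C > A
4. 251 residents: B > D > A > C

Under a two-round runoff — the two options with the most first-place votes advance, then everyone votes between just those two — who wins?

Round 1 first-place votes: C 178, B 251, D 267, A 94.
D and B advance.
Runoff: D is preferred to B by 361 voters; B by 429.
B wins the runoff.

B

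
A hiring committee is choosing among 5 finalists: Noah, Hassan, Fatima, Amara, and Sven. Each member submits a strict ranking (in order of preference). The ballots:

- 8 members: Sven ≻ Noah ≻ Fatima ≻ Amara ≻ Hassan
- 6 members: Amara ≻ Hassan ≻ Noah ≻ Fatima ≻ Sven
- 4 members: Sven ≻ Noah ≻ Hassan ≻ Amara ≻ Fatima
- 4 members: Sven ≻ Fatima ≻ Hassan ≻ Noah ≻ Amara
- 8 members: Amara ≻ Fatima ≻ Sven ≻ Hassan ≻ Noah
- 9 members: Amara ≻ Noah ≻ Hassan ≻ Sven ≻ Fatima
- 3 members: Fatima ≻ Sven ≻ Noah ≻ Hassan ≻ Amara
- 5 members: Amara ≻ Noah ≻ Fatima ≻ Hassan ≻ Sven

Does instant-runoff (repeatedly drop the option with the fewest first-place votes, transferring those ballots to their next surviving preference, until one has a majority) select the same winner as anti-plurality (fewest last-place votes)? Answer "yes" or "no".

yes

Instant-runoff — R1 Noah 0, Hassan 0, Fatima 3, Amara 28, Sven 16 (Amara winner). Winner: Amara.
Anti-plurality — last-place votes: Noah 8, Hassan 8, Fatima 13, Amara 7, Sven 11. Winner: Amara.
The two methods agree.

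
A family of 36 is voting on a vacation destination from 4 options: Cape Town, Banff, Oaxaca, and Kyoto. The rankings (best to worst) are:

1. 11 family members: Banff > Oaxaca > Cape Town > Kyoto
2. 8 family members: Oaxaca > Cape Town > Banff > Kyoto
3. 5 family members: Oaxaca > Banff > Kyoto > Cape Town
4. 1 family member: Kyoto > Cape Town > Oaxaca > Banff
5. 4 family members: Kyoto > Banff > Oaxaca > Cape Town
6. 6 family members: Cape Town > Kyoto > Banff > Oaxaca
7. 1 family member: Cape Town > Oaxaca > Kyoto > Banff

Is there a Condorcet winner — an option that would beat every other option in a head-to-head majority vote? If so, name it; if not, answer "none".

Banff vs Cape Town: 20–16 for Banff.
Banff vs Oaxaca: 21–15 for Banff.
Banff vs Kyoto: 24–12 for Banff.
Banff beats every other option head-to-head.

Banff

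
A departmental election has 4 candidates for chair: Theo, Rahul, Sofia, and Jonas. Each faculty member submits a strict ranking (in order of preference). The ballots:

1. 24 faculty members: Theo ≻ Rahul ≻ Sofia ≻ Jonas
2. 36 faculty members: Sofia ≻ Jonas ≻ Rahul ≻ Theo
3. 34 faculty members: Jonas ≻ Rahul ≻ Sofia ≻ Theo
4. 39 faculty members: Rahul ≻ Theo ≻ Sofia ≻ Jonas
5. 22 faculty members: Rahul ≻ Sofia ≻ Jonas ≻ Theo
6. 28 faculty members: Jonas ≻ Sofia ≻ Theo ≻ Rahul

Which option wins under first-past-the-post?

Jonas

First-place votes: Theo 24, Rahul 61, Sofia 36, Jonas 62.
Jonas has the most first-place votes.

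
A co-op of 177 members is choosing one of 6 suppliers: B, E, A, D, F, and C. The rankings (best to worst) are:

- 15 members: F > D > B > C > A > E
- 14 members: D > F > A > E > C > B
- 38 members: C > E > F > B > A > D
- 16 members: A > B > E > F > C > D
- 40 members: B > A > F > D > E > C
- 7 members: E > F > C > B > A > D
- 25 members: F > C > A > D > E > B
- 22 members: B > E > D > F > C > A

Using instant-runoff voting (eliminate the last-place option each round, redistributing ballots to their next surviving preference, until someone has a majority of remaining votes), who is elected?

Round 1: B 62, E 7, A 16, D 14, F 40, C 38. Eliminate E.
Round 2: B 62, A 16, D 14, F 47, C 38. Eliminate D.
Round 3: B 62, A 16, F 61, C 38. Eliminate A.
Round 4: B 78, F 61, C 38. Eliminate C.
Round 5: B 78, F 99. F has a majority.

F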